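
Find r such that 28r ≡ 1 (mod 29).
28^(-1) ≡ 28 (mod 29). Verification: 28 × 28 = 784 ≡ 1 (mod 29)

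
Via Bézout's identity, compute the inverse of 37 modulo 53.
Extended GCD: 37(-10) + 53(7) = 1. So 37^(-1) ≡ 43 ≡ 43 (mod 53). Verify: 37 × 43 = 1591 ≡ 1 (mod 53)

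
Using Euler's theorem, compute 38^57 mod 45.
By Euler: 38^{24} ≡ 1 (mod 45) since gcd(38, 45) = 1. 57 = 2×24 + 9. So 38^{57} ≡ 38^{9} ≡ 8 (mod 45)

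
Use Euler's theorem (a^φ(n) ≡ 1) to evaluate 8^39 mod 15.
By Euler: 8^{8} ≡ 1 (mod 15) since gcd(8, 15) = 1. 39 = 4×8 + 7. So 8^{39} ≡ 8^{7} ≡ 2 (mod 15)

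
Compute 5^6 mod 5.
5 ≡ 0 (mod 5). 6 = 4 + 2 (binary 110). Repeated squaring mod 5: 0^1 ≡ 0; 0^2 ≡ 0² = 0 ≡ 0; 0^4 ≡ 0² = 0 ≡ 0. Multiply: 5^6 ≡ 0^4 × 0^2 ≡ 0 × 0 (mod 5): 0 × 0 = 0 ≡ 0. So 5^6 ≡ 0 (mod 5).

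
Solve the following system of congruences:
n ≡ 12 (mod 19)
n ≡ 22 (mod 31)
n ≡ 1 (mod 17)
8144

Using the Chinese Remainder Theorem:
M = product of moduli = 10013
For equation 1: M_1 = 527, 527 ≡ 14 (mod 19), inverse of 527 mod 19 is 15 (check: 14 × 15 = 210 ≡ 1 (mod 19))
For equation 2: M_2 = 323, 323 ≡ 13 (mod 31), inverse of 323 mod 31 is 12 (check: 13 × 12 = 156 ≡ 1 (mod 31))
For equation 3: M_3 = 589, 589 ≡ 11 (mod 17), inverse of 589 mod 17 is 14 (check: 11 × 14 = 154 ≡ 1 (mod 17))
Combine: n ≡ Σ r_i×M_i×(M_i⁻¹ mod m_i) = 12×527×15 + 22×323×12 + 1×589×14 = 94860 + 85272 + 8246 = 188378
188378 mod 10013 = 8144
n ≡ 8144 (mod 10013)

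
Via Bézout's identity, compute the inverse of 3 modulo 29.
Extended GCD: 3(10) + 29(-1) = 1. So 3^(-1) ≡ 10 ≡ 10 (mod 29). Verify: 3 × 10 = 30 ≡ 1 (mod 29)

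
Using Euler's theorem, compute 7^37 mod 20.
By Euler: 7^{8} ≡ 1 (mod 20) since gcd(7, 20) = 1. 37 = 4×8 + 5. So 7^{37} ≡ 7^{5} ≡ 7 (mod 20)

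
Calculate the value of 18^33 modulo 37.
Using repeated squaring. 33 = 32 + 1 (binary 100001). Repeated squaring mod 37: 18^1 ≡ 18; 18^2 ≡ 18² = 324 ≡ 28; 18^4 ≡ 28² = 784 ≡ 7; 18^8 ≡ 7² = 49 ≡ 12; 18^16 ≡ 12² = 144 ≡ 33; 18^32 ≡ 33² = 1089 ≡ 16. Multiply: 18^33 = 18^32 × 18^1 ≡ 16 × 18 (mod 37): 16 × 18 = 288 ≡ 29. So 18^33 ≡ 29 (mod 37).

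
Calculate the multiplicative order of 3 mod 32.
Powers of 3 mod 32: 3^1≡3, 3^2≡9, 3^3≡27, 3^4≡17, 3^5≡19, 3^6≡25, 3^7≡11, 3^8≡1. Order = 8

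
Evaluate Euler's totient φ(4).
2

Prime factorization: 4 = 2^2
Using the formula φ(n) = n × Π(1 - 1/p) for each prime factor p:
φ(4) = 4 × (1 - 1/2)
φ(4) = 2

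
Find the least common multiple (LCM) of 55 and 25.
275

First find GCD(55, 25) using the Euclidean algorithm:
55 = 2 × 25 + 5
25 = 5 × 5 + 0
GCD(55, 25) = 5

LCM formula: LCM(a, b) = (a × b) / GCD(a, b)
LCM(55, 25) = (55 × 25) / 5
LCM(55, 25) = 1375 / 5
LCM(55, 25) = 275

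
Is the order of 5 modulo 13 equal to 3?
No, the actual order is 4, not 3.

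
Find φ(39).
24

Prime factorization: 39 = 3 × 13
Using the formula φ(n) = n × Π(1 - 1/p) for each prime factor p:
φ(39) = 39 × (1 - 1/3) × (1 - 1/13)
φ(39) = 24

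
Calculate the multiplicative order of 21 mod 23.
Powers of 21 mod 23: 21^1≡21, 21^2≡4, 21^3≡15, 21^4≡16, 21^5≡14, 21^6≡18, 21^7≡10, 21^8≡3, 21^9≡17, 21^10≡12, 21^11≡22, 21^12≡2, 21^13≡19, 21^14≡8, 21^15≡7, 21^16≡9, 21^17≡5, 21^18≡13, 21^19≡20, 21^20≡6, 21^21≡11, 21^22≡1. Order = 22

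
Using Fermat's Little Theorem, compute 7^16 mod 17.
By Fermat's Little Theorem, 7^{16} ≡ 1 (mod 17) since 17 is prime and gcd(7, 17) = 1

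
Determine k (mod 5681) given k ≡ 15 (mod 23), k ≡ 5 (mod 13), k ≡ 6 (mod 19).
291

Using the Chinese Remainder Theorem:
M = product of moduli = 5681
For equation 1: M_1 = 247, 247 ≡ 17 (mod 23), inverse of 247 mod 23 is 19 (check: 17 × 19 = 323 ≡ 1 (mod 23))
For equation 2: M_2 = 437, 437 ≡ 8 (mod 13), inverse of 437 mod 13 is 5 (check: 8 × 5 = 40 ≡ 1 (mod 13))
For equation 3: M_3 = 299, 299 ≡ 14 (mod 19), inverse of 299 mod 19 is 15 (check: 14 × 15 = 210 ≡ 1 (mod 19))
Combine: k ≡ Σ r_i×M_i×(M_i⁻¹ mod m_i) = 15×247×19 + 5×437×5 + 6×299×15 = 70395 + 10925 + 26910 = 108230
108230 mod 5681 = 291
k ≡ 291 (mod 5681)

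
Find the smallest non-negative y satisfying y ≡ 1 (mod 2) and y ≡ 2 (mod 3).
M = 2 × 3 = 6. M₁ = 3, y₁ ≡ 1 (mod 2). M₂ = 2, y₂ ≡ 2 (mod 3). y = 1×3×1 + 2×2×2 ≡ 5 (mod 6)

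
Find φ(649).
580

Prime factorization: 649 = 11 × 59
Using the formula φ(n) = n × Π(1 - 1/p) for each prime factor p:
φ(649) = 649 × (1 - 1/11) × (1 - 1/59)
φ(649) = 580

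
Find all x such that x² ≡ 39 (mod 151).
The square roots of 39 mod 151 are 103 and 48. Verify: 103² = 10609 ≡ 39 (mod 151)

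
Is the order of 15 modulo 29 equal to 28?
Yes, ord_29(15) = 28.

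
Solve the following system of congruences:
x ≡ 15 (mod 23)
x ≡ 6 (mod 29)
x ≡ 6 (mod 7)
3051

Using the Chinese Remainder Theorem:
M = product of moduli = 4669
For equation 1: M_1 = 203, 203 ≡ 19 (mod 23), inverse of 203 mod 23 is 17 (check: 19 × 17 = 323 ≡ 1 (mod 23))
For equation 2: M_2 = 161, 161 ≡ 16 (mod 29), inverse of 161 mod 29 is 20 (check: 16 × 20 = 320 ≡ 1 (mod 29))
For equation 3: M_3 = 667, 667 ≡ 2 (mod 7), inverse of 667 mod 7 is 4 (check: 2 × 4 = 8 ≡ 1 (mod 7))
Combine: x ≡ Σ r_i×M_i×(M_i⁻¹ mod m_i) = 15×203×17 + 6×161×20 + 6×667×4 = 51765 + 19320 + 16008 = 87093
87093 mod 4669 = 3051
x ≡ 3051 (mod 4669)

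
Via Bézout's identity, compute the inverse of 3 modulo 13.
Extended GCD: 3(-4) + 13(1) = 1. So 3^(-1) ≡ 9 ≡ 9 (mod 13). Verify: 3 × 9 = 27 ≡ 1 (mod 13)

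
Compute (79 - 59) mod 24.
20

(79 - 59) = 20
20 mod 24 = 20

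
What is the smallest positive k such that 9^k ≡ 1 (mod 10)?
Powers of 9 mod 10: 9^1≡9, 9^2≡1. Order = 2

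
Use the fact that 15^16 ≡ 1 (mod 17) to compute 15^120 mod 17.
By Fermat: 15^{16} ≡ 1 (mod 17). 120 = 7×16 + 8. So 15^{120} ≡ 15^{8} ≡ 1 (mod 17)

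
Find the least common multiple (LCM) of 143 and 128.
18304

First find GCD(143, 128) using the Euclidean algorithm:
143 = 1 × 128 + 15
128 = 8 × 15 + 8
15 = 1 × 8 + 7
8 = 1 × 7 + 1
7 = 7 × 1 + 0
GCD(143, 128) = 1

LCM formula: LCM(a, b) = (a × b) / GCD(a, b)
LCM(143, 128) = (143 × 128) / 1
LCM(143, 128) = 18304 / 1
LCM(143, 128) = 18304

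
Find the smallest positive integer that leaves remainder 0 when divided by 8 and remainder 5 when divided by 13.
M = 8 × 13 = 104. M₁ = 13, y₁ ≡ 5 (mod 8). M₂ = 8, y₂ ≡ 5 (mod 13). z = 0×13×5 + 5×8×5 ≡ 96 (mod 104). The smallest positive such number is 96.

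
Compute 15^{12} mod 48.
33

Using successive squaring:
Binary expansion of 12: 1100
Powers of 15 mod 48 (each is the square of the previous):
  15^1 ≡ 15 (mod 48)
  15^2 ≡ 15² = 225 ≡ 33 (mod 48)
  15^4 ≡ 33² = 1089 ≡ 33 (mod 48)
  15^8 ≡ 33² = 1089 ≡ 33 (mod 48)
12 = 8 + 4, so 15^12 = 15^8 × 15^4 ≡ 33 × 33 (mod 48)
Multiplying step by step:
  33 × 33 = 1089 ≡ 33 (mod 48)
Result: 15^12 ≡ 33 (mod 48)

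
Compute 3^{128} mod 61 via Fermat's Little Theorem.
34

By Fermat's Little Theorem, a^(p-1) ≡ 1 (mod p) for prime p and gcd(a, p) = 1
Here p = 61, so 3^60 ≡ 1 (mod 61)
We can reduce the exponent: 128 mod 60 = 8
So 3^128 ≡ 3^8 (mod 61)
Computing: 3^8 mod 61 = 34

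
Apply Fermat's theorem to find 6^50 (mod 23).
By Fermat: 6^{22} ≡ 1 (mod 23). 50 = 2×22 + 6. So 6^{50} ≡ 6^{6} ≡ 12 (mod 23)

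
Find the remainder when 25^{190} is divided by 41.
By Fermat: 25^{40} ≡ 1 (mod 41). 190 = 4×40 + 30. So 25^{190} ≡ 25^{30} ≡ 1 (mod 41)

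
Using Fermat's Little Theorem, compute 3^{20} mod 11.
1

By Fermat's Little Theorem, a^(p-1) ≡ 1 (mod p) for prime p and gcd(a, p) = 1
Here p = 11, so 3^10 ≡ 1 (mod 11)
We can reduce the exponent: 20 mod 10 = 0
So 3^20 ≡ 3^0 (mod 11)
Computing: 3^0 mod 11 = 1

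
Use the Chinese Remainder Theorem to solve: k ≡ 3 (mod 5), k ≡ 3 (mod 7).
3

Using the Chinese Remainder Theorem:
M = product of moduli = 35
For equation 1: M_1 = 7, 7 ≡ 2 (mod 5), inverse of 7 mod 5 is 3 (check: 2 × 3 = 6 ≡ 1 (mod 5))
For equation 2: M_2 = 5, 5 ≡ 5 (mod 7), inverse of 5 mod 7 is 3 (check: 5 × 3 = 15 ≡ 1 (mod 7))
Combine: k ≡ Σ r_i×M_i×(M_i⁻¹ mod m_i) = 3×7×3 + 3×5×3 = 63 + 45 = 108
108 mod 35 = 3
k ≡ 3 (mod 35)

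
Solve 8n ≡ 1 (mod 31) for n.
4

Using Extended Euclidean Algorithm:
gcd(8, 31) = 1
Bezout coefficients: 8 × 4 + 31 × -1 = 1
So 8 × 4 ≡ 1 (mod 31)
The inverse is 4 mod 31 = 4
Verification: 8 × 4 = 32 = 1 × 31 + 1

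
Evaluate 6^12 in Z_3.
Using repeated squaring. 6 ≡ 0 (mod 3). 12 = 8 + 4 (binary 1100). Repeated squaring mod 3: 0^1 ≡ 0; 0^2 ≡ 0² = 0 ≡ 0; 0^4 ≡ 0² = 0 ≡ 0; 0^8 ≡ 0² = 0 ≡ 0. Multiply: 6^12 ≡ 0^8 × 0^4 ≡ 0 × 0 (mod 3): 0 × 0 = 0 ≡ 0. So 6^12 ≡ 0 (mod 3).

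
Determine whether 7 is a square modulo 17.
By Euler's criterion: 7^{8} ≡ 16 (mod 17). Since this equals -1 (≡ 16), 7 is not a QR.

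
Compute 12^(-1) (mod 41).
12^(-1) ≡ 24 (mod 41). Verification: 12 × 24 = 288 ≡ 1 (mod 41)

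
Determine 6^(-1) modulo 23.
6^(-1) ≡ 4 (mod 23). Verification: 6 × 4 = 24 ≡ 1 (mod 23)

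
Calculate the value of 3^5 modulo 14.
5 = 4 + 1 (binary 101). Repeated squaring mod 14: 3^1 ≡ 3; 3^2 ≡ 3² = 9 ≡ 9; 3^4 ≡ 9² = 81 ≡ 11. Multiply: 3^5 = 3^4 × 3^1 ≡ 11 × 3 (mod 14): 11 × 3 = 33 ≡ 5. So 3^5 ≡ 5 (mod 14).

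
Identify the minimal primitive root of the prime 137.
p - 1 = 136 has prime divisors 2, 17. h is a primitive root mod 137 iff h^(136/q) ≢ 1 (mod 137) for each such q.
h = 2: 2^68 ≡ 1, 2^8 ≡ 119 (mod 137); 2^68 ≡ 1, so not a primitive root.
h = 3: 3^68 ≡ 136, 3^8 ≡ 122 (mod 137); none is 1, so 3 has order 136 and is a primitive root.
The smallest primitive root mod 137 is g = 3.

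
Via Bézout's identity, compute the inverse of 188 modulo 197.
Extended GCD: 188(-22) + 197(21) = 1. So 188^(-1) ≡ 175 ≡ 175 (mod 197). Verify: 188 × 175 = 32900 ≡ 1 (mod 197)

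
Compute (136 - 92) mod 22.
0

(136 - 92) = 44
44 mod 22 = 0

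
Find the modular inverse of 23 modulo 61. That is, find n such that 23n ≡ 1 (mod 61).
8

Using Extended Euclidean Algorithm:
gcd(23, 61) = 1
Bezout coefficients: 23 × 8 + 61 × -3 = 1
So 23 × 8 ≡ 1 (mod 61)
The inverse is 8 mod 61 = 8
Verification: 23 × 8 = 184 = 3 × 61 + 1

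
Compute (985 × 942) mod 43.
16

(985 × 942) = 927870
927870 mod 43 = 16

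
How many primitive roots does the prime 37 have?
Number of primitive roots mod 37 = φ(36) = 12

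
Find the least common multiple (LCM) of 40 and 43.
1720

First find GCD(40, 43) using the Euclidean algorithm:
40 = 0 × 43 + 40
43 = 1 × 40 + 3
40 = 13 × 3 + 1
3 = 3 × 1 + 0
GCD(40, 43) = 1

LCM formula: LCM(a, b) = (a × b) / GCD(a, b)
LCM(40, 43) = (40 × 43) / 1
LCM(40, 43) = 1720 / 1
LCM(40, 43) = 1720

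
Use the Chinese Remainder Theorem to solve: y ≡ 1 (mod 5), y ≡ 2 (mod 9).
M = 5 × 9 = 45. M₁ = 9, y₁ ≡ 4 (mod 5). M₂ = 5, y₂ ≡ 2 (mod 9). y = 1×9×4 + 2×5×2 ≡ 11 (mod 45)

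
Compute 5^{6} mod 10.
5

Using successive squaring:
Binary expansion of 6: 110
Powers of 5 mod 10 (each is the square of the previous):
  5^1 ≡ 5 (mod 10)
  5^2 ≡ 5² = 25 ≡ 5 (mod 10)
  5^4 ≡ 5² = 25 ≡ 5 (mod 10)
6 = 4 + 2, so 5^6 = 5^4 × 5^2 ≡ 5 × 5 (mod 10)
Multiplying step by step:
  5 × 5 = 25 ≡ 5 (mod 10)
Result: 5^6 ≡ 5 (mod 10)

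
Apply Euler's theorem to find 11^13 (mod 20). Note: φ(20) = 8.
By Euler: 11^{8} ≡ 1 (mod 20) since gcd(11, 20) = 1. 13 = 1×8 + 5. So 11^{13} ≡ 11^{5} ≡ 11 (mod 20)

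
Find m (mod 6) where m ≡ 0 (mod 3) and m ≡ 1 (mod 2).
M = 3 × 2 = 6. M₁ = 2, y₁ ≡ 2 (mod 3). M₂ = 3, y₂ ≡ 1 (mod 2). m = 0×2×2 + 1×3×1 ≡ 3 (mod 6)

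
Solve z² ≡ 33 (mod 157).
The square roots of 33 mod 157 are 87 and 70. Verify: 87² = 7569 ≡ 33 (mod 157)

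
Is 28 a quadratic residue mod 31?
By Euler's criterion: 28^{15} ≡ 1 (mod 31). Since this equals 1, 28 is a QR.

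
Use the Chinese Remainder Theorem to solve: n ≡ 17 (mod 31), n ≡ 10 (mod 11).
296

Using the Chinese Remainder Theorem:
M = product of moduli = 341
For equation 1: M_1 = 11, 11 ≡ 11 (mod 31), inverse of 11 mod 31 is 17 (check: 11 × 17 = 187 ≡ 1 (mod 31))
For equation 2: M_2 = 31, 31 ≡ 9 (mod 11), inverse of 31 mod 11 is 5 (check: 9 × 5 = 45 ≡ 1 (mod 11))
Combine: n ≡ Σ r_i×M_i×(M_i⁻¹ mod m_i) = 17×11×17 + 10×31×5 = 3179 + 1550 = 4729
4729 mod 341 = 296
n ≡ 296 (mod 341)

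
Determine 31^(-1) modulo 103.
31^(-1) ≡ 10 (mod 103). Verification: 31 × 10 = 310 ≡ 1 (mod 103)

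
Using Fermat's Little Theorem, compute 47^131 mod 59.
By Fermat: 47^{58} ≡ 1 (mod 59). 131 = 2×58 + 15. So 47^{131} ≡ 47^{15} ≡ 37 (mod 59)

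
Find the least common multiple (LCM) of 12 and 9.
36

First find GCD(12, 9) using the Euclidean algorithm:
12 = 1 × 9 + 3
9 = 3 × 3 + 0
GCD(12, 9) = 3

LCM formula: LCM(a, b) = (a × b) / GCD(a, b)
LCM(12, 9) = (12 × 9) / 3
LCM(12, 9) = 108 / 3
LCM(12, 9) = 36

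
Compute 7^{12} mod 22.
5

Using successive squaring:
Binary expansion of 12: 1100
Powers of 7 mod 22 (each is the square of the previous):
  7^1 ≡ 7 (mod 22)
  7^2 ≡ 7² = 49 ≡ 5 (mod 22)
  7^4 ≡ 5² = 25 ≡ 3 (mod 22)
  7^8 ≡ 3² = 9 ≡ 9 (mod 22)
12 = 8 + 4, so 7^12 = 7^8 × 7^4 ≡ 9 × 3 (mod 22)
Multiplying step by step:
  9 × 3 = 27 ≡ 5 (mod 22)
Result: 7^12 ≡ 5 (mod 22)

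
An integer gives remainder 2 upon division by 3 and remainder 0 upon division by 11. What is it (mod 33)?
M = 3 × 11 = 33. M₁ = 11, y₁ ≡ 2 (mod 3). M₂ = 3, y₂ ≡ 4 (mod 11). t = 2×11×2 + 0×3×4 ≡ 11 (mod 33). The smallest positive such number is 11.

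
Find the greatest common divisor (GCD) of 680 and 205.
5

Using the Euclidean algorithm:
680 = 3 × 205 + 65
205 = 3 × 65 + 10
65 = 6 × 10 + 5
10 = 2 × 5 + 0

GCD(680, 205) = 5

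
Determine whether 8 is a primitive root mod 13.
p - 1 = 12 has prime divisors 2, 3. Check 8^(12/q) mod 13 for each: 8^(12/2) = 8^6 ≡ 12, 8^(12/3) = 8^4 ≡ 1 (mod 13). Since 8^4 ≡ 1 (mod 13), the order of 8 divides 4 (in fact the order is 4) ≠ 12, so it is not a primitive root.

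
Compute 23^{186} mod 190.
49

Using successive squaring:
Binary expansion of 186: 10111010
Powers of 23 mod 190 (each is the square of the previous):
  23^1 ≡ 23 (mod 190)
  23^2 ≡ 23² = 529 ≡ 149 (mod 190)
  23^4 ≡ 149² = 22201 ≡ 161 (mod 190)
  23^8 ≡ 161² = 25921 ≡ 81 (mod 190)
  23^16 ≡ 81² = 6561 ≡ 101 (mod 190)
  23^32 ≡ 101² = 10201 ≡ 131 (mod 190)
  23^64 ≡ 131² = 17161 ≡ 61 (mod 190)
  23^128 ≡ 61² = 3721 ≡ 111 (mod 190)
186 = 128 + 32 + 16 + 8 + 2, so 23^186 = 23^128 × 23^32 × 23^16 × 23^8 × 23^2 ≡ 111 × 131 × 101 × 81 × 149 (mod 190)
Multiplying step by step:
  111 × 131 = 14541 ≡ 101 (mod 190)
  101 × 101 = 10201 ≡ 131 (mod 190)
  131 × 81 = 10611 ≡ 161 (mod 190)
  161 × 149 = 23989 ≡ 49 (mod 190)
Result: 23^186 ≡ 49 (mod 190)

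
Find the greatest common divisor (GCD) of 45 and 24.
3

Using the Euclidean algorithm:
45 = 1 × 24 + 21
24 = 1 × 21 + 3
21 = 7 × 3 + 0

GCD(45, 24) = 3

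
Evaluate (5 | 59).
(5/59) = 5^{29} mod 59 = 1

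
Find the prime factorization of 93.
3 × 31

Divide by primes starting from smallest:
93 ÷ 3 = 31
31 ÷ 31 = 1

93 = 3 × 31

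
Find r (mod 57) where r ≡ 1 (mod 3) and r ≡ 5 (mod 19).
M = 3 × 19 = 57. M₁ = 19, y₁ ≡ 1 (mod 3). M₂ = 3, y₂ ≡ 13 (mod 19). r = 1×19×1 + 5×3×13 ≡ 43 (mod 57)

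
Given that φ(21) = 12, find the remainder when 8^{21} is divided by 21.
By Euler: 8^{12} ≡ 1 (mod 21) since gcd(8, 21) = 1. 21 = 1×12 + 9. So 8^{21} ≡ 8^{9} ≡ 8 (mod 21)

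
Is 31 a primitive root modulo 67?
Yes

To verify, check if 31^(66/q) ≢ 1 (mod 67) for each prime divisor q of 66
Divisors of 66 = 66: [1, 2, 3, 6, 11, 22, 33, 66]
  31^(66/11) = 31^6 ≡ 40 (mod 67)
  31^(66/2) = 31^33 ≡ 66 (mod 67)
  31^(66/3) = 31^22 ≡ 29 (mod 67)
Conclusion: 31 is a primitive root modulo 67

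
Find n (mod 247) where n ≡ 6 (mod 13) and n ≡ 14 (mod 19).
M = 13 × 19 = 247. M₁ = 19, y₁ ≡ 11 (mod 13). M₂ = 13, y₂ ≡ 3 (mod 19). n = 6×19×11 + 14×13×3 ≡ 71 (mod 247)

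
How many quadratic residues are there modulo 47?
For prime 47, there are (p-1)/2 = (47-1)/2 = 23 quadratic residues (excluding 0).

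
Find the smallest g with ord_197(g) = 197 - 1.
p - 1 = 196 has prime divisors 2, 7. h is a primitive root mod 197 iff h^(196/q) ≢ 1 (mod 197) for each such q.
h = 2: 2^98 ≡ 196, 2^28 ≡ 104 (mod 197); none is 1, so 2 has order 196 and is a primitive root.
The smallest primitive root mod 197 is g = 2.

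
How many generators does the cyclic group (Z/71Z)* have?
24

The number of primitive roots modulo p is φ(p-1) = φ(70)
φ(70) = 24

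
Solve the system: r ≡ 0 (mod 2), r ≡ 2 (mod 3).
M = 2 × 3 = 6. M₁ = 3, y₁ ≡ 1 (mod 2). M₂ = 2, y₂ ≡ 2 (mod 3). r = 0×3×1 + 2×2×2 ≡ 2 (mod 6)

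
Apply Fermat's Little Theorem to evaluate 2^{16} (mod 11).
9

By Fermat's Little Theorem, a^(p-1) ≡ 1 (mod p) for prime p and gcd(a, p) = 1
Here p = 11, so 2^10 ≡ 1 (mod 11)
We can reduce the exponent: 16 mod 10 = 6
So 2^16 ≡ 2^6 (mod 11)
Computing: 2^6 mod 11 = 9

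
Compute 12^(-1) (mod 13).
12^(-1) ≡ 12 (mod 13). Verification: 12 × 12 = 144 ≡ 1 (mod 13)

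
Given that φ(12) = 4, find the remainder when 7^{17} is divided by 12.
By Euler: 7^{4} ≡ 1 (mod 12) since gcd(7, 12) = 1. 17 = 4×4 + 1. So 7^{17} ≡ 7^{1} ≡ 7 (mod 12)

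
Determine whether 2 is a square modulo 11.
By Euler's criterion: 2^{5} ≡ 10 (mod 11). Since this equals -1 (≡ 10), 2 is not a QR.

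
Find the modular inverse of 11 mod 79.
11^(-1) ≡ 36 (mod 79). Verification: 11 × 36 = 396 ≡ 1 (mod 79)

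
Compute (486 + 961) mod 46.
21

(486 + 961) = 1447
1447 mod 46 = 21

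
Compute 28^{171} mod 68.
12

Using successive squaring:
Binary expansion of 171: 10101011
Powers of 28 mod 68 (each is the square of the previous):
  28^1 ≡ 28 (mod 68)
  28^2 ≡ 28² = 784 ≡ 36 (mod 68)
  28^4 ≡ 36² = 1296 ≡ 4 (mod 68)
  28^8 ≡ 4² = 16 ≡ 16 (mod 68)
  28^16 ≡ 16² = 256 ≡ 52 (mod 68)
  28^32 ≡ 52² = 2704 ≡ 52 (mod 68)
  28^64 ≡ 52² = 2704 ≡ 52 (mod 68)
  28^128 ≡ 52² = 2704 ≡ 52 (mod 68)
171 = 128 + 32 + 8 + 2 + 1, so 28^171 = 28^128 × 28^32 × 28^8 × 28^2 × 28^1 ≡ 52 × 52 × 16 × 36 × 28 (mod 68)
Multiplying step by step:
  52 × 52 = 2704 ≡ 52 (mod 68)
  52 × 16 = 832 ≡ 16 (mod 68)
  16 × 36 = 576 ≡ 32 (mod 68)
  32 × 28 = 896 ≡ 12 (mod 68)
Result: 28^171 ≡ 12 (mod 68)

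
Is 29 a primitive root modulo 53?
No

To verify, check if 29^(52/q) ≢ 1 (mod 53) for each prime divisor q of 52
Divisors of 52 = 52: [1, 2, 4, 13, 26, 52]
  29^(52/2) = 29^26 ≡ 1 (mod 53)
  29^(52/13) = 29^4 ≡ 49 (mod 53)
Conclusion: 29 is not a primitive root modulo 53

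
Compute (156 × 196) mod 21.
0

(156 × 196) = 30576
30576 mod 21 = 0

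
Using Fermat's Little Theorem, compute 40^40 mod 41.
By Fermat's Little Theorem, 40^{40} ≡ 1 (mod 41) since 41 is prime and gcd(40, 41) = 1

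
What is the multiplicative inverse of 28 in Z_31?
10

Using Extended Euclidean Algorithm:
gcd(28, 31) = 1
Bezout coefficients: 28 × 10 + 31 × -9 = 1
So 28 × 10 ≡ 1 (mod 31)
The inverse is 10 mod 31 = 10
Verification: 28 × 10 = 280 = 9 × 31 + 1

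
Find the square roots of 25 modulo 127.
The square roots of 25 mod 127 are 122 and 5. Verify: 122² = 14884 ≡ 25 (mod 127)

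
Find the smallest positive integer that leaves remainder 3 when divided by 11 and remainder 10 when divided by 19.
M = 11 × 19 = 209. M₁ = 19, y₁ ≡ 7 (mod 11). M₂ = 11, y₂ ≡ 7 (mod 19). y = 3×19×7 + 10×11×7 ≡ 124 (mod 209). The smallest positive such number is 124.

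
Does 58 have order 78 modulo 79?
p - 1 = 78 has prime divisors 2, 3, 13. Check 58^(78/q) mod 79 for each: 58^(78/2) = 58^39 ≡ 78, 58^(78/3) = 58^26 ≡ 1, 58^(78/13) = 58^6 ≡ 8 (mod 79). Since 58^26 ≡ 1 (mod 79), the order of 58 divides 26 (in fact the order is 26) ≠ 78, so it is not a primitive root.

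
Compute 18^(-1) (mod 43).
18^(-1) ≡ 12 (mod 43). Verification: 18 × 12 = 216 ≡ 1 (mod 43)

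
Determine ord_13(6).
Powers of 6 mod 13: 6^1≡6, 6^2≡10, 6^3≡8, 6^4≡9, 6^5≡2, 6^6≡12, 6^7≡7, 6^8≡3, 6^9≡5, 6^10≡4, 6^11≡11, 6^12≡1. Order = 12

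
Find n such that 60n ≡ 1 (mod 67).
60^(-1) ≡ 19 (mod 67). Verification: 60 × 19 = 1140 ≡ 1 (mod 67)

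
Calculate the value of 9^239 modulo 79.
Using Fermat: 9^{78} ≡ 1 (mod 79). 239 ≡ 5 (mod 78). So 9^{239} ≡ 9^{5} ≡ 36 (mod 79)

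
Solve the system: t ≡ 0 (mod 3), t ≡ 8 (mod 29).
M = 3 × 29 = 87. M₁ = 29, y₁ ≡ 2 (mod 3). M₂ = 3, y₂ ≡ 10 (mod 29). t = 0×29×2 + 8×3×10 ≡ 66 (mod 87)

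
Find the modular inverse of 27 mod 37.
27^(-1) ≡ 11 (mod 37). Verification: 27 × 11 = 297 ≡ 1 (mod 37)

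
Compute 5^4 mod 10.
4 = 4 (binary 100). Repeated squaring mod 10: 5^1 ≡ 5; 5^2 ≡ 5² = 25 ≡ 5; 5^4 ≡ 5² = 25 ≡ 5. So 5^4 ≡ 5 (mod 10).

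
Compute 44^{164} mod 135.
46

Using successive squaring:
Binary expansion of 164: 10100100
Powers of 44 mod 135 (each is the square of the previous):
  44^1 ≡ 44 (mod 135)
  44^2 ≡ 44² = 1936 ≡ 46 (mod 135)
  44^4 ≡ 46² = 2116 ≡ 91 (mod 135)
  44^8 ≡ 91² = 8281 ≡ 46 (mod 135)
  44^16 ≡ 46² = 2116 ≡ 91 (mod 135)
  44^32 ≡ 91² = 8281 ≡ 46 (mod 135)
  44^64 ≡ 46² = 2116 ≡ 91 (mod 135)
  44^128 ≡ 91² = 8281 ≡ 46 (mod 135)
164 = 128 + 32 + 4, so 44^164 = 44^128 × 44^32 × 44^4 ≡ 46 × 46 × 91 (mod 135)
Multiplying step by step:
  46 × 46 = 2116 ≡ 91 (mod 135)
  91 × 91 = 8281 ≡ 46 (mod 135)
Result: 44^164 ≡ 46 (mod 135)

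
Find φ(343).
294

Prime factorization: 343 = 7^3
Using the formula φ(n) = n × Π(1 - 1/p) for each prime factor p:
φ(343) = 343 × (1 - 1/7)
φ(343) = 294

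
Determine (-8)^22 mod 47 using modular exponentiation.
Using repeated squaring. (-8) ≡ 39 (mod 47). 22 = 16 + 4 + 2 (binary 10110). Repeated squaring mod 47: 39^1 ≡ 39; 39^2 ≡ 39² = 1521 ≡ 17; 39^4 ≡ 17² = 289 ≡ 7; 39^8 ≡ 7² = 49 ≡ 2; 39^16 ≡ 2² = 4 ≡ 4. Multiply: (-8)^22 ≡ 39^16 × 39^4 × 39^2 ≡ 4 × 7 × 17 (mod 47): 4 × 7 = 28 ≡ 28; 28 × 17 = 476 ≡ 6. So (-8)^22 ≡ 6 (mod 47).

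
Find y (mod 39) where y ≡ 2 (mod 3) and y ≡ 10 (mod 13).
M = 3 × 13 = 39. M₁ = 13, y₁ ≡ 1 (mod 3). M₂ = 3, y₂ ≡ 9 (mod 13). y = 2×13×1 + 10×3×9 ≡ 23 (mod 39)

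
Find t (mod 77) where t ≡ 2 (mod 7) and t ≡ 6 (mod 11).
M = 7 × 11 = 77. M₁ = 11, y₁ ≡ 2 (mod 7). M₂ = 7, y₂ ≡ 8 (mod 11). t = 2×11×2 + 6×7×8 ≡ 72 (mod 77)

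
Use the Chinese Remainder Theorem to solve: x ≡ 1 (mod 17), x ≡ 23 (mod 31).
426

Using the Chinese Remainder Theorem:
M = product of moduli = 527
For equation 1: M_1 = 31, 31 ≡ 14 (mod 17), inverse of 31 mod 17 is 11 (check: 14 × 11 = 154 ≡ 1 (mod 17))
For equation 2: M_2 = 17, 17 ≡ 17 (mod 31), inverse of 17 mod 31 is 11 (check: 17 × 11 = 187 ≡ 1 (mod 31))
Combine: x ≡ Σ r_i×M_i×(M_i⁻¹ mod m_i) = 1×31×11 + 23×17×11 = 341 + 4301 = 4642
4642 mod 527 = 426
x ≡ 426 (mod 527)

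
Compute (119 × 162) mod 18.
0

(119 × 162) = 19278
19278 mod 18 = 0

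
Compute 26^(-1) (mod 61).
26^(-1) ≡ 54 (mod 61). Verification: 26 × 54 = 1404 ≡ 1 (mod 61)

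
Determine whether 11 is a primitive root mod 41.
p - 1 = 40 has prime divisors 2, 5. Check 11^(40/q) mod 41 for each: 11^(40/2) = 11^20 ≡ 40, 11^(40/5) = 11^8 ≡ 16 (mod 41). None of these is 1, so 11 has order 40 = φ(41), so it is a primitive root mod 41.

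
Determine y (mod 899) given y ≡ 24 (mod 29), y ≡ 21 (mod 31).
517

Using the Chinese Remainder Theorem:
M = product of moduli = 899
For equation 1: M_1 = 31, 31 ≡ 2 (mod 29), inverse of 31 mod 29 is 15 (check: 2 × 15 = 30 ≡ 1 (mod 29))
For equation 2: M_2 = 29, 29 ≡ 29 (mod 31), inverse of 29 mod 31 is 15 (check: 29 × 15 = 435 ≡ 1 (mod 31))
Combine: y ≡ Σ r_i×M_i×(M_i⁻¹ mod m_i) = 24×31×15 + 21×29×15 = 11160 + 9135 = 20295
20295 mod 899 = 517
y ≡ 517 (mod 899)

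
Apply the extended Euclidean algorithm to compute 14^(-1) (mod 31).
Extended GCD: 14(-11) + 31(5) = 1. So 14^(-1) ≡ 20 ≡ 20 (mod 31). Verify: 14 × 20 = 280 ≡ 1 (mod 31)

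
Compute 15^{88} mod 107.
13

Using successive squaring:
Binary expansion of 88: 1011000
Powers of 15 mod 107 (each is the square of the previous):
  15^1 ≡ 15 (mod 107)
  15^2 ≡ 15² = 225 ≡ 11 (mod 107)
  15^4 ≡ 11² = 121 ≡ 14 (mod 107)
  15^8 ≡ 14² = 196 ≡ 89 (mod 107)
  15^16 ≡ 89² = 7921 ≡ 3 (mod 107)
  15^32 ≡ 3² = 9 ≡ 9 (mod 107)
  15^64 ≡ 9² = 81 ≡ 81 (mod 107)
88 = 64 + 16 + 8, so 15^88 = 15^64 × 15^16 × 15^8 ≡ 81 × 3 × 89 (mod 107)
Multiplying step by step:
  81 × 3 = 243 ≡ 29 (mod 107)
  29 × 89 = 2581 ≡ 13 (mod 107)
Result: 15^88 ≡ 13 (mod 107)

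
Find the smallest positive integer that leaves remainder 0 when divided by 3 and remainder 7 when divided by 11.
M = 3 × 11 = 33. M₁ = 11, y₁ ≡ 2 (mod 3). M₂ = 3, y₂ ≡ 4 (mod 11). y = 0×11×2 + 7×3×4 ≡ 18 (mod 33). The smallest positive such number is 18.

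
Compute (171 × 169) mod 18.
9

(171 × 169) = 28899
28899 mod 18 = 9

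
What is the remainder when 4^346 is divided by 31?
Using Fermat: 4^{30} ≡ 1 (mod 31). 346 ≡ 16 (mod 30). So 4^{346} ≡ 4^{16} ≡ 4 (mod 31)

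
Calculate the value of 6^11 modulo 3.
Using repeated squaring. 6 ≡ 0 (mod 3). 11 = 8 + 2 + 1 (binary 1011). Repeated squaring mod 3: 0^1 ≡ 0; 0^2 ≡ 0² = 0 ≡ 0; 0^4 ≡ 0² = 0 ≡ 0; 0^8 ≡ 0² = 0 ≡ 0. Multiply: 6^11 ≡ 0^8 × 0^2 × 0^1 ≡ 0 × 0 × 0 (mod 3): 0 × 0 = 0 ≡ 0; 0 × 0 = 0 ≡ 0. So 6^11 ≡ 0 (mod 3).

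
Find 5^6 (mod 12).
6 = 4 + 2 (binary 110). Repeated squaring mod 12: 5^1 ≡ 5; 5^2 ≡ 5² = 25 ≡ 1; 5^4 ≡ 1² = 1 ≡ 1. Multiply: 5^6 = 5^4 × 5^2 ≡ 1 × 1 (mod 12): 1 × 1 = 1 ≡ 1. So 5^6 ≡ 1 (mod 12).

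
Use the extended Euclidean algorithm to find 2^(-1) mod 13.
Extended GCD: 2(-6) + 13(1) = 1. So 2^(-1) ≡ 7 ≡ 7 (mod 13). Verify: 2 × 7 = 14 ≡ 1 (mod 13)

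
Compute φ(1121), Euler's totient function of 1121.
1044

Prime factorization: 1121 = 19 × 59
Using the formula φ(n) = n × Π(1 - 1/p) for each prime factor p:
φ(1121) = 1121 × (1 - 1/19) × (1 - 1/59)
φ(1121) = 1044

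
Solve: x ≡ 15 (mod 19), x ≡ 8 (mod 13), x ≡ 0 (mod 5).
M = 19 × 13 × 5 = 1235. M₁ = 65, y₁ ≡ 12 (mod 19). M₂ = 95, y₂ ≡ 10 (mod 13). M₃ = 247, y₃ ≡ 3 (mod 5). x = 15×65×12 + 8×95×10 + 0×247×3 ≡ 775 (mod 1235)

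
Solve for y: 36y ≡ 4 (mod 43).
24

Since gcd(36, 43) = 1 divides 4, a solution exists.
Multiply both sides by the inverse of 36 mod 43:
  36^(-1) mod 43 = 6
  x ≡ 6 × 4 ≡ 24 ≡ 24 (mod 43)
Verification: 36 × 24 = 864 = 20 × 43 + 4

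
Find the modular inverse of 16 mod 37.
16^(-1) ≡ 7 (mod 37). Verification: 16 × 7 = 112 ≡ 1 (mod 37)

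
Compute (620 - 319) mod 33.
4

(620 - 319) = 301
301 mod 33 = 4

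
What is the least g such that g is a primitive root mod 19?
p - 1 = 18 has prime divisors 2, 3. h is a primitive root mod 19 iff h^(18/q) ≢ 1 (mod 19) for each such q.
h = 2: 2^9 ≡ 18, 2^6 ≡ 7 (mod 19); none is 1, so 2 has order 18 and is a primitive root.
The smallest primitive root mod 19 is g = 2.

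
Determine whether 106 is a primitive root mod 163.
p - 1 = 162 has prime divisors 2, 3. Check 106^(162/q) mod 163 for each: 106^(162/2) = 106^81 ≡ 162, 106^(162/3) = 106^54 ≡ 104 (mod 163). None of these is 1, so 106 has order 162 = φ(163), so it is a primitive root mod 163.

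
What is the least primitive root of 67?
2

A primitive root g modulo p has order p-1 = 66
Prime divisors of 66: [2, 3, 11]
g is a primitive root iff g^(66/q) ≢ 1 (mod 67) for each prime divisor q
Testing small values:
  g = 2: 2^33 ≡ 66, 2^22 ≡ 37, 2^6 ≡ 64 (mod 67) → none is 1, primitive root!
The smallest primitive root is 2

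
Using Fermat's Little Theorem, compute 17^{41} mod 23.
5

By Fermat's Little Theorem, a^(p-1) ≡ 1 (mod p) for prime p and gcd(a, p) = 1
Here p = 23, so 17^22 ≡ 1 (mod 23)
We can reduce the exponent: 41 mod 22 = 19
So 17^41 ≡ 17^19 (mod 23)
Computing: 17^19 mod 23 = 5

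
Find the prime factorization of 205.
5 × 41

Divide by primes starting from smallest:
205 ÷ 5 = 41
41 ÷ 41 = 1

205 = 5 × 41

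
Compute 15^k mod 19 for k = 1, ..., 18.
g^1, g^2, ..., g^{18} mod 19: {15, 16, 12, 9, 2, 11, 13, 5, 18, 4, 3, 7, 10, 17, 8, 6, 14, 1}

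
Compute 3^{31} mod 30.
27

Using successive squaring:
Binary expansion of 31: 11111
Powers of 3 mod 30 (each is the square of the previous):
  3^1 ≡ 3 (mod 30)
  3^2 ≡ 3² = 9 ≡ 9 (mod 30)
  3^4 ≡ 9² = 81 ≡ 21 (mod 30)
  3^8 ≡ 21² = 441 ≡ 21 (mod 30)
  3^16 ≡ 21² = 441 ≡ 21 (mod 30)
31 = 16 + 8 + 4 + 2 + 1, so 3^31 = 3^16 × 3^8 × 3^4 × 3^2 × 3^1 ≡ 21 × 21 × 21 × 9 × 3 (mod 30)
Multiplying step by step:
  21 × 21 = 441 ≡ 21 (mod 30)
  21 × 21 = 441 ≡ 21 (mod 30)
  21 × 9 = 189 ≡ 9 (mod 30)
  9 × 3 = 27 ≡ 27 (mod 30)
Result: 3^31 ≡ 27 (mod 30)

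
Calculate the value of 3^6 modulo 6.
6 = 4 + 2 (binary 110). Repeated squaring mod 6: 3^1 ≡ 3; 3^2 ≡ 3² = 9 ≡ 3; 3^4 ≡ 3² = 9 ≡ 3. Multiply: 3^6 = 3^4 × 3^2 ≡ 3 × 3 (mod 6): 3 × 3 = 9 ≡ 3. So 3^6 ≡ 3 (mod 6).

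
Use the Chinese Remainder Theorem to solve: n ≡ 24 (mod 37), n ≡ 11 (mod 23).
172

Using the Chinese Remainder Theorem:
M = product of moduli = 851
For equation 1: M_1 = 23, 23 ≡ 23 (mod 37), inverse of 23 mod 37 is 29 (check: 23 × 29 = 667 ≡ 1 (mod 37))
For equation 2: M_2 = 37, 37 ≡ 14 (mod 23), inverse of 37 mod 23 is 5 (check: 14 × 5 = 70 ≡ 1 (mod 23))
Combine: n ≡ Σ r_i×M_i×(M_i⁻¹ mod m_i) = 24×23×29 + 11×37×5 = 16008 + 2035 = 18043
18043 mod 851 = 172
n ≡ 172 (mod 851)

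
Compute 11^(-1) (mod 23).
11^(-1) ≡ 21 (mod 23). Verification: 11 × 21 = 231 ≡ 1 (mod 23)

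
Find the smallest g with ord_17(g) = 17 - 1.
p - 1 = 16 has prime divisors 2. h is a primitive root mod 17 iff h^(16/q) ≢ 1 (mod 17) for each such q.
h = 2: 2^8 ≡ 1 (mod 17); 2^8 ≡ 1, so not a primitive root.
h = 3: 3^8 ≡ 16 (mod 17); none is 1, so 3 has order 16 and is a primitive root.
The smallest primitive root mod 17 is g = 3.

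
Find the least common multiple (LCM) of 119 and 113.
13447

First find GCD(119, 113) using the Euclidean algorithm:
119 = 1 × 113 + 6
113 = 18 × 6 + 5
6 = 1 × 5 + 1
5 = 5 × 1 + 0
GCD(119, 113) = 1

LCM formula: LCM(a, b) = (a × b) / GCD(a, b)
LCM(119, 113) = (119 × 113) / 1
LCM(119, 113) = 13447 / 1
LCM(119, 113) = 13447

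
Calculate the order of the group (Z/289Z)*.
272

Prime factorization: 289 = 17^2
Using the formula φ(n) = n × Π(1 - 1/p) for each prime factor p:
φ(289) = 289 × (1 - 1/17)
φ(289) = 272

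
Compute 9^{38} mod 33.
3

Using successive squaring:
Binary expansion of 38: 100110
Powers of 9 mod 33 (each is the square of the previous):
  9^1 ≡ 9 (mod 33)
  9^2 ≡ 9² = 81 ≡ 15 (mod 33)
  9^4 ≡ 15² = 225 ≡ 27 (mod 33)
  9^8 ≡ 27² = 729 ≡ 3 (mod 33)
  9^16 ≡ 3² = 9 ≡ 9 (mod 33)
  9^32 ≡ 9² = 81 ≡ 15 (mod 33)
38 = 32 + 4 + 2, so 9^38 = 9^32 × 9^4 × 9^2 ≡ 15 × 27 × 15 (mod 33)
Multiplying step by step:
  15 × 27 = 405 ≡ 9 (mod 33)
  9 × 15 = 135 ≡ 3 (mod 33)
Result: 9^38 ≡ 3 (mod 33)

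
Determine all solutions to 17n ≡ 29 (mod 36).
25

Since gcd(17, 36) = 1 divides 29, a solution exists.
Multiply both sides by the inverse of 17 mod 36:
  17^(-1) mod 36 = 17
  x ≡ 17 × 29 ≡ 493 ≡ 25 (mod 36)
Verification: 17 × 25 = 425 = 11 × 36 + 29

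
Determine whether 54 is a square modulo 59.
By Euler's criterion: 54^{29} ≡ 58 (mod 59). Since this equals -1 (≡ 58), 54 is not a QR.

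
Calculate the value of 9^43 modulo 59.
Using repeated squaring. 43 = 32 + 8 + 2 + 1 (binary 101011). Repeated squaring mod 59: 9^1 ≡ 9; 9^2 ≡ 9² = 81 ≡ 22; 9^4 ≡ 22² = 484 ≡ 12; 9^8 ≡ 12² = 144 ≡ 26; 9^16 ≡ 26² = 676 ≡ 27; 9^32 ≡ 27² = 729 ≡ 21. Multiply: 9^43 = 9^32 × 9^8 × 9^2 × 9^1 ≡ 21 × 26 × 22 × 9 (mod 59): 21 × 26 = 546 ≡ 15; 15 × 22 = 330 ≡ 35; 35 × 9 = 315 ≡ 20. So 9^43 ≡ 20 (mod 59).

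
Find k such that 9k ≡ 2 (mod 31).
14

Since gcd(9, 31) = 1 divides 2, a solution exists.
Multiply both sides by the inverse of 9 mod 31:
  9^(-1) mod 31 = 7
  x ≡ 7 × 2 ≡ 14 ≡ 14 (mod 31)
Verification: 9 × 14 = 126 = 4 × 31 + 2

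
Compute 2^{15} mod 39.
8

Using successive squaring:
Binary expansion of 15: 1111
Powers of 2 mod 39 (each is the square of the previous):
  2^1 ≡ 2 (mod 39)
  2^2 ≡ 2² = 4 ≡ 4 (mod 39)
  2^4 ≡ 4² = 16 ≡ 16 (mod 39)
  2^8 ≡ 16² = 256 ≡ 22 (mod 39)
15 = 8 + 4 + 2 + 1, so 2^15 = 2^8 × 2^4 × 2^2 × 2^1 ≡ 22 × 16 × 4 × 2 (mod 39)
Multiplying step by step:
  22 × 16 = 352 ≡ 1 (mod 39)
  1 × 4 = 4 ≡ 4 (mod 39)
  4 × 2 = 8 ≡ 8 (mod 39)
Result: 2^15 ≡ 8 (mod 39)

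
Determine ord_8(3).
Powers of 3 mod 8: 3^1≡3, 3^2≡1. Order = 2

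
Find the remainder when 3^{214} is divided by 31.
By Fermat: 3^{30} ≡ 1 (mod 31). 214 = 7×30 + 4. So 3^{214} ≡ 3^{4} ≡ 19 (mod 31)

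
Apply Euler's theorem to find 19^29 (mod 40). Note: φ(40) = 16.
By Euler: 19^{16} ≡ 1 (mod 40) since gcd(19, 40) = 1. 29 = 1×16 + 13. So 19^{29} ≡ 19^{13} ≡ 19 (mod 40)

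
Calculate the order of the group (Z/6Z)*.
2

Prime factorization: 6 = 2 × 3
Using the formula φ(n) = n × Π(1 - 1/p) for each prime factor p:
φ(6) = 6 × (1 - 1/2) × (1 - 1/3)
φ(6) = 2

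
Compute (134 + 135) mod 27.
26

(134 + 135) = 269
269 mod 27 = 26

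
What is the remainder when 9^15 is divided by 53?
Using repeated squaring. 15 = 8 + 4 + 2 + 1 (binary 1111). Repeated squaring mod 53: 9^1 ≡ 9; 9^2 ≡ 9² = 81 ≡ 28; 9^4 ≡ 28² = 784 ≡ 42; 9^8 ≡ 42² = 1764 ≡ 15. Multiply: 9^15 = 9^8 × 9^4 × 9^2 × 9^1 ≡ 15 × 42 × 28 × 9 (mod 53): 15 × 42 = 630 ≡ 47; 47 × 28 = 1316 ≡ 44; 44 × 9 = 396 ≡ 25. So 9^15 ≡ 25 (mod 53).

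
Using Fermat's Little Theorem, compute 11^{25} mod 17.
6

By Fermat's Little Theorem, a^(p-1) ≡ 1 (mod p) for prime p and gcd(a, p) = 1
Here p = 17, so 11^16 ≡ 1 (mod 17)
We can reduce the exponent: 25 mod 16 = 9
So 11^25 ≡ 11^9 (mod 17)
Computing: 11^9 mod 17 = 6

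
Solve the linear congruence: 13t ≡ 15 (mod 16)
11

Since gcd(13, 16) = 1 divides 15, a solution exists.
Multiply both sides by the inverse of 13 mod 16:
  13^(-1) mod 16 = 5
  x ≡ 5 × 15 ≡ 75 ≡ 11 (mod 16)
Verification: 13 × 11 = 143 = 8 × 16 + 15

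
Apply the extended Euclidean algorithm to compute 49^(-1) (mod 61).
Extended GCD: 49(5) + 61(-4) = 1. So 49^(-1) ≡ 5 ≡ 5 (mod 61). Verify: 49 × 5 = 245 ≡ 1 (mod 61)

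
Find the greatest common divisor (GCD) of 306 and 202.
2

Using the Euclidean algorithm:
306 = 1 × 202 + 104
202 = 1 × 104 + 98
104 = 1 × 98 + 6
98 = 16 × 6 + 2
6 = 3 × 2 + 0

GCD(306, 202) = 2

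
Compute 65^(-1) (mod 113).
40

Using Extended Euclidean Algorithm:
gcd(65, 113) = 1
Bezout coefficients: 65 × 40 + 113 × -23 = 1
So 65 × 40 ≡ 1 (mod 113)
The inverse is 40 mod 113 = 40
Verification: 65 × 40 = 2600 = 23 × 113 + 1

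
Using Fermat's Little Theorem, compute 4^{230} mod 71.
32

By Fermat's Little Theorem, a^(p-1) ≡ 1 (mod p) for prime p and gcd(a, p) = 1
Here p = 71, so 4^70 ≡ 1 (mod 71)
We can reduce the exponent: 230 mod 70 = 20
So 4^230 ≡ 4^20 (mod 71)
Computing: 4^20 mod 71 = 32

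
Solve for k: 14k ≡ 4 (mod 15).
11

Since gcd(14, 15) = 1 divides 4, a solution exists.
Multiply both sides by the inverse of 14 mod 15:
  14^(-1) mod 15 = 14
  x ≡ 14 × 4 ≡ 56 ≡ 11 (mod 15)
Verification: 14 × 11 = 154 = 10 × 15 + 4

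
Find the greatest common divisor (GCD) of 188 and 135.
1

Using the Euclidean algorithm:
188 = 1 × 135 + 53
135 = 2 × 53 + 29
53 = 1 × 29 + 24
29 = 1 × 24 + 5
24 = 4 × 5 + 4
5 = 1 × 4 + 1
4 = 4 × 1 + 0

GCD(188, 135) = 1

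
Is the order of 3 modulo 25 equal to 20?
Yes, ord_25(3) = 20.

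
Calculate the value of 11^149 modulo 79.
Using Fermat: 11^{78} ≡ 1 (mod 79). 149 ≡ 71 (mod 78). So 11^{149} ≡ 11^{71} ≡ 20 (mod 79)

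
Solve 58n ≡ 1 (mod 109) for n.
47

Using Extended Euclidean Algorithm:
gcd(58, 109) = 1
Bezout coefficients: 58 × 47 + 109 × -25 = 1
So 58 × 47 ≡ 1 (mod 109)
The inverse is 47 mod 109 = 47
Verification: 58 × 47 = 2726 = 25 × 109 + 1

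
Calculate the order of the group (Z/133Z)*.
108

Prime factorization: 133 = 7 × 19
Using the formula φ(n) = n × Π(1 - 1/p) for each prime factor p:
φ(133) = 133 × (1 - 1/7) × (1 - 1/19)
φ(133) = 108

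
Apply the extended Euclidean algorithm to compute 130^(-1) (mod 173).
Extended GCD: 130(4) + 173(-3) = 1. So 130^(-1) ≡ 4 ≡ 4 (mod 173). Verify: 130 × 4 = 520 ≡ 1 (mod 173)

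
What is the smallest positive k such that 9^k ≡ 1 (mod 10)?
Powers of 9 mod 10: 9^1≡9, 9^2≡1. Order = 2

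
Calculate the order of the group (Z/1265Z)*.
880

Prime factorization: 1265 = 5 × 11 × 23
Using the formula φ(n) = n × Π(1 - 1/p) for each prime factor p:
φ(1265) = 1265 × (1 - 1/5) × (1 - 1/11) × (1 - 1/23)
φ(1265) = 880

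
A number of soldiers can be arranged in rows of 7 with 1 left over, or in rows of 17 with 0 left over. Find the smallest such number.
M = 7 × 17 = 119. M₁ = 17, y₁ ≡ 5 (mod 7). M₂ = 7, y₂ ≡ 5 (mod 17). z = 1×17×5 + 0×7×5 ≡ 85 (mod 119). The smallest positive such number is 85.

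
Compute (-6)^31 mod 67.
Using repeated squaring. (-6) ≡ 61 (mod 67). 31 = 16 + 8 + 4 + 2 + 1 (binary 11111). Repeated squaring mod 67: 61^1 ≡ 61; 61^2 ≡ 61² = 3721 ≡ 36; 61^4 ≡ 36² = 1296 ≡ 23; 61^8 ≡ 23² = 529 ≡ 60; 61^16 ≡ 60² = 3600 ≡ 49. Multiply: (-6)^31 ≡ 61^16 × 61^8 × 61^4 × 61^2 × 61^1 ≡ 49 × 60 × 23 × 36 × 61 (mod 67): 49 × 60 = 2940 ≡ 59; 59 × 23 = 1357 ≡ 17; 17 × 36 = 612 ≡ 9; 9 × 61 = 549 ≡ 13. So (-6)^31 ≡ 13 (mod 67).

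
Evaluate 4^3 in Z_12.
3 = 2 + 1 (binary 11). Repeated squaring mod 12: 4^1 ≡ 4; 4^2 ≡ 4² = 16 ≡ 4. Multiply: 4^3 = 4^2 × 4^1 ≡ 4 × 4 (mod 12): 4 × 4 = 16 ≡ 4. So 4^3 ≡ 4 (mod 12).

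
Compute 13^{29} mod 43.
38

Using successive squaring:
Binary expansion of 29: 11101
Powers of 13 mod 43 (each is the square of the previous):
  13^1 ≡ 13 (mod 43)
  13^2 ≡ 13² = 169 ≡ 40 (mod 43)
  13^4 ≡ 40² = 1600 ≡ 9 (mod 43)
  13^8 ≡ 9² = 81 ≡ 38 (mod 43)
  13^16 ≡ 38² = 1444 ≡ 25 (mod 43)
29 = 16 + 8 + 4 + 1, so 13^29 = 13^16 × 13^8 × 13^4 × 13^1 ≡ 25 × 38 × 9 × 13 (mod 43)
Multiplying step by step:
  25 × 38 = 950 ≡ 4 (mod 43)
  4 × 9 = 36 ≡ 36 (mod 43)
  36 × 13 = 468 ≡ 38 (mod 43)
Result: 13^29 ≡ 38 (mod 43)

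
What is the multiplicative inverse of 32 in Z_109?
92

Using Extended Euclidean Algorithm:
gcd(32, 109) = 1
Bezout coefficients: 32 × -17 + 109 × 5 = 1
So 32 × -17 ≡ 1 (mod 109)
The inverse is -17 mod 109 = 92
Verification: 32 × 92 = 2944 = 27 × 109 + 1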